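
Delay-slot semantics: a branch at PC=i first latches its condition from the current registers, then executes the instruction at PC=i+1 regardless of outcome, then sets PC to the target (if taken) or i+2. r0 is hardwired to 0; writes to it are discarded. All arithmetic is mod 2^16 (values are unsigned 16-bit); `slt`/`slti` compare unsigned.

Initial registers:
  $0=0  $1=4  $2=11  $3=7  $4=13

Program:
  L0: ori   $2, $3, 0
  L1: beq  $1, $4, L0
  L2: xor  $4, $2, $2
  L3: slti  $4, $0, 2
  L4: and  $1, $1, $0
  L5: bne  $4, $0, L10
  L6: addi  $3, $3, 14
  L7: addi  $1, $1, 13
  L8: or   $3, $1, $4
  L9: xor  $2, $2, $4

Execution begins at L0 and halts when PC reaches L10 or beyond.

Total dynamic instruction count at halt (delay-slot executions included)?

PC=0  ori   $2, $3, 0        | $0=0 $1=4 $2=7 $3=7 $4=13
PC=1  beq  $1, $4, L0        | $0=0 $1=4 $2=7 $3=7 $4=13  [not taken]
PC=2  xor  $4, $2, $2        | $0=0 $1=4 $2=7 $3=7 $4=0
PC=3  slti  $4, $0, 2        | $0=0 $1=4 $2=7 $3=7 $4=1
PC=4  and  $1, $1, $0        | $0=0 $1=0 $2=7 $3=7 $4=1
PC=5  bne  $4, $0, L10       | $0=0 $1=0 $2=7 $3=7 $4=1  [TAKEN]
PC=6  addi  $3, $3, 14       | $0=0 $1=0 $2=7 $3=21 $4=1

7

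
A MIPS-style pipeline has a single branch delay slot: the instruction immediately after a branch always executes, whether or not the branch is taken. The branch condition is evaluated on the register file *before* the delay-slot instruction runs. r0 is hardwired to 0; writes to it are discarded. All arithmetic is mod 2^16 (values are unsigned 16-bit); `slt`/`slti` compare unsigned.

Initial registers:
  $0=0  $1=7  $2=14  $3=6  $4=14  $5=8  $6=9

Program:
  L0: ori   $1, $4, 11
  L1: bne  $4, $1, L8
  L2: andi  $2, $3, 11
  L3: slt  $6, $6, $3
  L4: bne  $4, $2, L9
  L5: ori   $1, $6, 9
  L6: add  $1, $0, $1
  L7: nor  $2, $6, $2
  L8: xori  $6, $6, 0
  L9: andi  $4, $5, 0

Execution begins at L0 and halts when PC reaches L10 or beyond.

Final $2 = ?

2

PC=0  ori   $1, $4, 11       | $0=0 $1=15 $2=14 $3=6 $4=14 $5=8 $6=9
PC=1  bne  $4, $1, L8        | $0=0 $1=15 $2=14 $3=6 $4=14 $5=8 $6=9  [TAKEN]
PC=2  andi  $2, $3, 11       | $0=0 $1=15 $2=2 $3=6 $4=14 $5=8 $6=9
PC=8  xori  $6, $6, 0        | $0=0 $1=15 $2=2 $3=6 $4=14 $5=8 $6=9
PC=9  andi  $4, $5, 0        | $0=0 $1=15 $2=2 $3=6 $4=0 $5=8 $6=9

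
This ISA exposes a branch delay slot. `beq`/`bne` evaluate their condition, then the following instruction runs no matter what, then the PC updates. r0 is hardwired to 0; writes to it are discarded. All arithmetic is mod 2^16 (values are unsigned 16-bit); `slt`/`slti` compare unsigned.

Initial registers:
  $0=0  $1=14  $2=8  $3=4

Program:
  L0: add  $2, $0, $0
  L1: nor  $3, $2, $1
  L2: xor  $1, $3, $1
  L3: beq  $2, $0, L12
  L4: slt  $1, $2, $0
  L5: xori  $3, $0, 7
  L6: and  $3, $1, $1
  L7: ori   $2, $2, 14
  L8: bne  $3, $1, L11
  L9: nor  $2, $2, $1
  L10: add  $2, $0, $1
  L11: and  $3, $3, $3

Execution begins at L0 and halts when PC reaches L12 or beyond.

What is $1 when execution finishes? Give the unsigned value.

PC=0  add  $2, $0, $0        | $0=0 $1=14 $2=0 $3=4
PC=1  nor  $3, $2, $1        | $0=0 $1=14 $2=0 $3=65521
PC=2  xor  $1, $3, $1        | $0=0 $1=65535 $2=0 $3=65521
PC=3  beq  $2, $0, L12       | $0=0 $1=65535 $2=0 $3=65521  [TAKEN]
PC=4  slt  $1, $2, $0        | $0=0 $1=0 $2=0 $3=65521

0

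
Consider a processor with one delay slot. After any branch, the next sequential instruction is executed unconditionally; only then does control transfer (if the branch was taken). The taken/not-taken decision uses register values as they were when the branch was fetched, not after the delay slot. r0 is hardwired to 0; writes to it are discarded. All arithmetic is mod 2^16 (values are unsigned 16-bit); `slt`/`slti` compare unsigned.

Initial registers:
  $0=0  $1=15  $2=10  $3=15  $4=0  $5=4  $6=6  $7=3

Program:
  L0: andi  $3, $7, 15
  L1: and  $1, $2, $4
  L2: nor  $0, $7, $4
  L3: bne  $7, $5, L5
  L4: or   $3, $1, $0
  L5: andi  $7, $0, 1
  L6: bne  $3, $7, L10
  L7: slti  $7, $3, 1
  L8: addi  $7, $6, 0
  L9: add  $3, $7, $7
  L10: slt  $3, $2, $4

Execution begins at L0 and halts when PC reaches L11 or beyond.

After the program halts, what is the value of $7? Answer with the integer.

  step pc=0: andi  $3, $7, 15  regs=(0,15,10,3,0,4,6,3)
  step pc=1: and  $1, $2, $4  regs=(0,0,10,3,0,4,6,3)
  step pc=2: nor  $0, $7, $4  regs=(0,0,10,3,0,4,6,3)
  step pc=3: bne  $7, $5, L5  cond=T  regs=(0,0,10,3,0,4,6,3)
  step pc=4: or   $3, $1, $0  regs=(0,0,10,0,0,4,6,3)
  step pc=5: andi  $7, $0, 1  regs=(0,0,10,0,0,4,6,0)
  step pc=6: bne  $3, $7, L10  cond=F  regs=(0,0,10,0,0,4,6,0)
  step pc=7: slti  $7, $3, 1  regs=(0,0,10,0,0,4,6,1)
  step pc=8: addi  $7, $6, 0  regs=(0,0,10,0,0,4,6,6)
  step pc=9: add  $3, $7, $7  regs=(0,0,10,12,0,4,6,6)
  step pc=10: slt  $3, $2, $4  regs=(0,0,10,0,0,4,6,6)

6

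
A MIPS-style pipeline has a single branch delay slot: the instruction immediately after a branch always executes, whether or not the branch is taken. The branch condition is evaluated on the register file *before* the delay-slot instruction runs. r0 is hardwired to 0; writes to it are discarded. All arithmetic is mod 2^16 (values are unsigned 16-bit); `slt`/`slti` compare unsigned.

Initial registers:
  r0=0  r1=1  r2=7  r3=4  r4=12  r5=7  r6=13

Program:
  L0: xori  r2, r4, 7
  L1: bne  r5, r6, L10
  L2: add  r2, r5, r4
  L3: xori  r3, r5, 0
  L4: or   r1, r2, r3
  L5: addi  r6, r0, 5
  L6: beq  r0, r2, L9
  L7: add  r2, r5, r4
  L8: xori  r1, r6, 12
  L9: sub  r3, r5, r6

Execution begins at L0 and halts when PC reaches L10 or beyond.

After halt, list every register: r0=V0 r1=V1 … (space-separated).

r0=0 r1=1 r2=19 r3=4 r4=12 r5=7 r6=13

PC=0  xori  r2, r4, 7        | r0=0 r1=1 r2=11 r3=4 r4=12 r5=7 r6=13
PC=1  bne  r5, r6, L10       | r0=0 r1=1 r2=11 r3=4 r4=12 r5=7 r6=13  [TAKEN]
PC=2  add  r2, r5, r4        | r0=0 r1=1 r2=19 r3=4 r4=12 r5=7 r6=13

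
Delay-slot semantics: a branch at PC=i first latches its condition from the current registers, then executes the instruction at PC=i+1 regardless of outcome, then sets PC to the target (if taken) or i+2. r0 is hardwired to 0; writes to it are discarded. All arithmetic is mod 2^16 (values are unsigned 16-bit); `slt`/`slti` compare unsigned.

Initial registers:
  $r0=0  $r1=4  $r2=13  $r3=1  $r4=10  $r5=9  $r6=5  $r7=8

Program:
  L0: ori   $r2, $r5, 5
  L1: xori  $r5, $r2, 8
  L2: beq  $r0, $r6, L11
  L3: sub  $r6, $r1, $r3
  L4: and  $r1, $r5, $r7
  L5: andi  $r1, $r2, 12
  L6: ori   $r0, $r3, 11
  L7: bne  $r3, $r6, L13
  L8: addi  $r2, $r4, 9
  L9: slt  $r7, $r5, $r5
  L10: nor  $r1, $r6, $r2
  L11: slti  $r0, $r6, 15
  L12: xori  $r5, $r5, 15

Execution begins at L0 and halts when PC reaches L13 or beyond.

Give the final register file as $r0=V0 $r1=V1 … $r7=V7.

[0] ori   $r2, $r5, 5  →  {$r0:0, $r1:4, $r2:13, $r3:1, $r4:10, $r5:9, $r6:5, $r7:8}
[1] xori  $r5, $r2, 8  →  {$r0:0, $r1:4, $r2:13, $r3:1, $r4:10, $r5:5, $r6:5, $r7:8}
[2] beq  $r0, $r6, L11  →  {$r0:0, $r1:4, $r2:13, $r3:1, $r4:10, $r5:5, $r6:5, $r7:8}  ⟨branch fallthrough⟩
[3] sub  $r6, $r1, $r3  →  {$r0:0, $r1:4, $r2:13, $r3:1, $r4:10, $r5:5, $r6:3, $r7:8}
[4] and  $r1, $r5, $r7  →  {$r0:0, $r1:0, $r2:13, $r3:1, $r4:10, $r5:5, $r6:3, $r7:8}
[5] andi  $r1, $r2, 12  →  {$r0:0, $r1:12, $r2:13, $r3:1, $r4:10, $r5:5, $r6:3, $r7:8}
[6] ori   $r0, $r3, 11  →  {$r0:0, $r1:12, $r2:13, $r3:1, $r4:10, $r5:5, $r6:3, $r7:8}
[7] bne  $r3, $r6, L13  →  {$r0:0, $r1:12, $r2:13, $r3:1, $r4:10, $r5:5, $r6:3, $r7:8}  ⟨branch taken⟩
[8] addi  $r2, $r4, 9  →  {$r0:0, $r1:12, $r2:19, $r3:1, $r4:10, $r5:5, $r6:3, $r7:8}

$r0=0 $r1=12 $r2=19 $r3=1 $r4=10 $r5=5 $r6=3 $r7=8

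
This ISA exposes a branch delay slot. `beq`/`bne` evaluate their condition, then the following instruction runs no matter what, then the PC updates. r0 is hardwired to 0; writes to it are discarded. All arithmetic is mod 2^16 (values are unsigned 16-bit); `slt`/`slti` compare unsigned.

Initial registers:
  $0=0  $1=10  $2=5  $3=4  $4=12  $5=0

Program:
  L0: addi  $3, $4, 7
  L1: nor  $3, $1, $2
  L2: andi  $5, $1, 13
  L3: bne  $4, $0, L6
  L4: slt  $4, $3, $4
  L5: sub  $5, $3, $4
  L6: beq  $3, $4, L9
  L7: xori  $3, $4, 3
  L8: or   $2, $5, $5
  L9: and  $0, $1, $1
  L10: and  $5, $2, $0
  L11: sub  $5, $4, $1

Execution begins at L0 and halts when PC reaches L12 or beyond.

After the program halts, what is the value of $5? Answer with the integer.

65526

  step pc=0: addi  $3, $4, 7  regs=(0,10,5,19,12,0)
  step pc=1: nor  $3, $1, $2  regs=(0,10,5,65520,12,0)
  step pc=2: andi  $5, $1, 13  regs=(0,10,5,65520,12,8)
  step pc=3: bne  $4, $0, L6  cond=T  regs=(0,10,5,65520,12,8)
  step pc=4: slt  $4, $3, $4  regs=(0,10,5,65520,0,8)
  step pc=6: beq  $3, $4, L9  cond=F  regs=(0,10,5,65520,0,8)
  step pc=7: xori  $3, $4, 3  regs=(0,10,5,3,0,8)
  step pc=8: or   $2, $5, $5  regs=(0,10,8,3,0,8)
  step pc=9: and  $0, $1, $1  regs=(0,10,8,3,0,8)
  step pc=10: and  $5, $2, $0  regs=(0,10,8,3,0,0)
  step pc=11: sub  $5, $4, $1  regs=(0,10,8,3,0,65526)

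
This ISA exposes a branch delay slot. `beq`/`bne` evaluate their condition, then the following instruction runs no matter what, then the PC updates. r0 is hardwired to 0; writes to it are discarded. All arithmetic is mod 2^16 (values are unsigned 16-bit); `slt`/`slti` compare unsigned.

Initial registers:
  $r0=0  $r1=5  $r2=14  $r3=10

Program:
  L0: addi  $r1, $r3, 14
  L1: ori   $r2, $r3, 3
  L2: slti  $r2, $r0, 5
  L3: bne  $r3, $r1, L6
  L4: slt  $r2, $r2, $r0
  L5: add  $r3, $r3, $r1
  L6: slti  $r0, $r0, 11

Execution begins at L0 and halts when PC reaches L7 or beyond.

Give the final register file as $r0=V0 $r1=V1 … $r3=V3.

$r0=0 $r1=24 $r2=0 $r3=10

[0] addi  $r1, $r3, 14  →  {$r0:0, $r1:24, $r2:14, $r3:10}
[1] ori   $r2, $r3, 3  →  {$r0:0, $r1:24, $r2:11, $r3:10}
[2] slti  $r2, $r0, 5  →  {$r0:0, $r1:24, $r2:1, $r3:10}
[3] bne  $r3, $r1, L6  →  {$r0:0, $r1:24, $r2:1, $r3:10}  ⟨branch taken⟩
[4] slt  $r2, $r2, $r0  →  {$r0:0, $r1:24, $r2:0, $r3:10}
[6] slti  $r0, $r0, 11  →  {$r0:0, $r1:24, $r2:0, $r3:10}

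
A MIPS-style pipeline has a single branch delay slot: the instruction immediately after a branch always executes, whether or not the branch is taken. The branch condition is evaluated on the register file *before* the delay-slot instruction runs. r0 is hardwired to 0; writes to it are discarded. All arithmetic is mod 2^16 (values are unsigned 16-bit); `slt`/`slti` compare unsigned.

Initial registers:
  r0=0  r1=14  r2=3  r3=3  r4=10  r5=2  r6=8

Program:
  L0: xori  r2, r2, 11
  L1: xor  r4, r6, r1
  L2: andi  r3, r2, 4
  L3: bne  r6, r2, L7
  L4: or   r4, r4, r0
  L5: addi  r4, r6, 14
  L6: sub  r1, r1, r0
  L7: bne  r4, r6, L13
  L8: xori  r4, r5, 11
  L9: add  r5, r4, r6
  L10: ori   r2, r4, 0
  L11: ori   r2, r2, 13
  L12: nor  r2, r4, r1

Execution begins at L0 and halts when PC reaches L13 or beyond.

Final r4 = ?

9

[0] xori  r2, r2, 11  →  {r0:0, r1:14, r2:8, r3:3, r4:10, r5:2, r6:8}
[1] xor  r4, r6, r1  →  {r0:0, r1:14, r2:8, r3:3, r4:6, r5:2, r6:8}
[2] andi  r3, r2, 4  →  {r0:0, r1:14, r2:8, r3:0, r4:6, r5:2, r6:8}
[3] bne  r6, r2, L7  →  {r0:0, r1:14, r2:8, r3:0, r4:6, r5:2, r6:8}  ⟨branch fallthrough⟩
[4] or   r4, r4, r0  →  {r0:0, r1:14, r2:8, r3:0, r4:6, r5:2, r6:8}
[5] addi  r4, r6, 14  →  {r0:0, r1:14, r2:8, r3:0, r4:22, r5:2, r6:8}
[6] sub  r1, r1, r0  →  {r0:0, r1:14, r2:8, r3:0, r4:22, r5:2, r6:8}
[7] bne  r4, r6, L13  →  {r0:0, r1:14, r2:8, r3:0, r4:22, r5:2, r6:8}  ⟨branch taken⟩
[8] xori  r4, r5, 11  →  {r0:0, r1:14, r2:8, r3:0, r4:9, r5:2, r6:8}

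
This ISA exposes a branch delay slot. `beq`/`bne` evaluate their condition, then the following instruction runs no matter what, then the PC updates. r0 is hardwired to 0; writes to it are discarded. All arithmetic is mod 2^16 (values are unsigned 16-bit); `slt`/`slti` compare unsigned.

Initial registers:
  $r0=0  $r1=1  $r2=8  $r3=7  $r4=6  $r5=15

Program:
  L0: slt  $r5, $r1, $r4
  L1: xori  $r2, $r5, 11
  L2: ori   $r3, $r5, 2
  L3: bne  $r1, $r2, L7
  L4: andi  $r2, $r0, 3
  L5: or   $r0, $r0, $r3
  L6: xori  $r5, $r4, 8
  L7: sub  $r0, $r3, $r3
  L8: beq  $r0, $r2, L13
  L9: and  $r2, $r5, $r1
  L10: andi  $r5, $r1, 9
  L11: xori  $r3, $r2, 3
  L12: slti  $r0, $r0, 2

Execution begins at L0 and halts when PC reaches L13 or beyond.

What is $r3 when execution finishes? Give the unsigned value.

  step pc=0: slt  $r5, $r1, $r4  regs=(0,1,8,7,6,1)
  step pc=1: xori  $r2, $r5, 11  regs=(0,1,10,7,6,1)
  step pc=2: ori   $r3, $r5, 2  regs=(0,1,10,3,6,1)
  step pc=3: bne  $r1, $r2, L7  cond=T  regs=(0,1,10,3,6,1)
  step pc=4: andi  $r2, $r0, 3  regs=(0,1,0,3,6,1)
  step pc=7: sub  $r0, $r3, $r3  regs=(0,1,0,3,6,1)
  step pc=8: beq  $r0, $r2, L13  cond=T  regs=(0,1,0,3,6,1)
  step pc=9: and  $r2, $r5, $r1  regs=(0,1,1,3,6,1)

3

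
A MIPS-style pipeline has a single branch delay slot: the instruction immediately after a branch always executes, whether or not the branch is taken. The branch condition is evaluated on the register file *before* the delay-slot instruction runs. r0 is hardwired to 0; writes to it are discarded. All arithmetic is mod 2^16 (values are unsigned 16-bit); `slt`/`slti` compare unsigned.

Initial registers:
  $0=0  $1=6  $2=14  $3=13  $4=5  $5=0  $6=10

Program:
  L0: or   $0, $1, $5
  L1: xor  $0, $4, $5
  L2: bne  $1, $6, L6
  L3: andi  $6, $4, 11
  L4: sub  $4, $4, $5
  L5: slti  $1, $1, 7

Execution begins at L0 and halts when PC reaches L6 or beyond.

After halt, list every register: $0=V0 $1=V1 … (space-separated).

[0] or   $0, $1, $5  →  {$0:0, $1:6, $2:14, $3:13, $4:5, $5:0, $6:10}
[1] xor  $0, $4, $5  →  {$0:0, $1:6, $2:14, $3:13, $4:5, $5:0, $6:10}
[2] bne  $1, $6, L6  →  {$0:0, $1:6, $2:14, $3:13, $4:5, $5:0, $6:10}  ⟨branch taken⟩
[3] andi  $6, $4, 11  →  {$0:0, $1:6, $2:14, $3:13, $4:5, $5:0, $6:1}

$0=0 $1=6 $2=14 $3=13 $4=5 $5=0 $6=1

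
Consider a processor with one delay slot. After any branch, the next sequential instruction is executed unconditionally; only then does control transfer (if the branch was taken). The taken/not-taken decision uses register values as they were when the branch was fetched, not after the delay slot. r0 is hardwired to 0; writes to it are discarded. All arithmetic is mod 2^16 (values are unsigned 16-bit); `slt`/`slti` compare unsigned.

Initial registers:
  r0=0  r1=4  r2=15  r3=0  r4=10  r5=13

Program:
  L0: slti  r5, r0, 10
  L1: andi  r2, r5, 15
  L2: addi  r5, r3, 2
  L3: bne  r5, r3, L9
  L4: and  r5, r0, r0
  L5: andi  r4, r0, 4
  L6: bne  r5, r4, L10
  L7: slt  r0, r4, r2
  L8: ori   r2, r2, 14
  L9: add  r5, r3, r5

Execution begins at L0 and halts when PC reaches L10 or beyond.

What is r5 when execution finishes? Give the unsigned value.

PC=0  slti  r5, r0, 10       | r0=0 r1=4 r2=15 r3=0 r4=10 r5=1
PC=1  andi  r2, r5, 15       | r0=0 r1=4 r2=1 r3=0 r4=10 r5=1
PC=2  addi  r5, r3, 2        | r0=0 r1=4 r2=1 r3=0 r4=10 r5=2
PC=3  bne  r5, r3, L9        | r0=0 r1=4 r2=1 r3=0 r4=10 r5=2  [TAKEN]
PC=4  and  r5, r0, r0        | r0=0 r1=4 r2=1 r3=0 r4=10 r5=0
PC=9  add  r5, r3, r5        | r0=0 r1=4 r2=1 r3=0 r4=10 r5=0

0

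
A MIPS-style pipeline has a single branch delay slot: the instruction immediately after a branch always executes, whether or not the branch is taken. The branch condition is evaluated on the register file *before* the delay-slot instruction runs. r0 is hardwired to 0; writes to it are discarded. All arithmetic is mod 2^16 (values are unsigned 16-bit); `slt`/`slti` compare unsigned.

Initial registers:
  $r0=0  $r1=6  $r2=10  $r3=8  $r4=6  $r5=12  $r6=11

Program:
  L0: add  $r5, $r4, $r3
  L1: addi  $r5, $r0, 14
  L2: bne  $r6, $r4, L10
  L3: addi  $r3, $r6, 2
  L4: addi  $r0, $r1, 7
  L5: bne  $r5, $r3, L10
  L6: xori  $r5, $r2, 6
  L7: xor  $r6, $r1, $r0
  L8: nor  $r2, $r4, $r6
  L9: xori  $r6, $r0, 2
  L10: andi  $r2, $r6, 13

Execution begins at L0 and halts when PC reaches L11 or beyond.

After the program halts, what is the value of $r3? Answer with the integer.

PC=0  add  $r5, $r4, $r3     | $r0=0 $r1=6 $r2=10 $r3=8 $r4=6 $r5=14 $r6=11
PC=1  addi  $r5, $r0, 14     | $r0=0 $r1=6 $r2=10 $r3=8 $r4=6 $r5=14 $r6=11
PC=2  bne  $r6, $r4, L10     | $r0=0 $r1=6 $r2=10 $r3=8 $r4=6 $r5=14 $r6=11  [TAKEN]
PC=3  addi  $r3, $r6, 2      | $r0=0 $r1=6 $r2=10 $r3=13 $r4=6 $r5=14 $r6=11
PC=10 andi  $r2, $r6, 13     | $r0=0 $r1=6 $r2=9 $r3=13 $r4=6 $r5=14 $r6=11

13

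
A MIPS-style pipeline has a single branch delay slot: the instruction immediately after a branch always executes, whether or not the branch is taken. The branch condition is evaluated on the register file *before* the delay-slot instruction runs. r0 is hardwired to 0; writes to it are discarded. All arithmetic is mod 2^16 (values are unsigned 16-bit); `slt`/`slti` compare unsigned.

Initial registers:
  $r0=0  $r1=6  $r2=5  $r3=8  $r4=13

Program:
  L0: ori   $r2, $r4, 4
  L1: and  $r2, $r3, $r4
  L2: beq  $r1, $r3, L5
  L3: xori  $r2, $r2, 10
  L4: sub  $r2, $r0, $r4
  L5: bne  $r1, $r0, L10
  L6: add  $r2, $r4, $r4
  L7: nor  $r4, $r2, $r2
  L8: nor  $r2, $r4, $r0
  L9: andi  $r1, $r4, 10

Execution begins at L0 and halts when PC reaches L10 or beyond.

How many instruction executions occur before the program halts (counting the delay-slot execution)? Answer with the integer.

#0 ori   $r2, $r4, 4 ; 0/6/13/8/13
#1 and  $r2, $r3, $r4 ; 0/6/8/8/13
#2 beq  $r1, $r3, L5 ; 0/6/8/8/13 ; →fallthru
#3 xori  $r2, $r2, 10 ; 0/6/2/8/13
#4 sub  $r2, $r0, $r4 ; 0/6/65523/8/13
#5 bne  $r1, $r0, L10 ; 0/6/65523/8/13 ; →target
#6 add  $r2, $r4, $r4 ; 0/6/26/8/13

7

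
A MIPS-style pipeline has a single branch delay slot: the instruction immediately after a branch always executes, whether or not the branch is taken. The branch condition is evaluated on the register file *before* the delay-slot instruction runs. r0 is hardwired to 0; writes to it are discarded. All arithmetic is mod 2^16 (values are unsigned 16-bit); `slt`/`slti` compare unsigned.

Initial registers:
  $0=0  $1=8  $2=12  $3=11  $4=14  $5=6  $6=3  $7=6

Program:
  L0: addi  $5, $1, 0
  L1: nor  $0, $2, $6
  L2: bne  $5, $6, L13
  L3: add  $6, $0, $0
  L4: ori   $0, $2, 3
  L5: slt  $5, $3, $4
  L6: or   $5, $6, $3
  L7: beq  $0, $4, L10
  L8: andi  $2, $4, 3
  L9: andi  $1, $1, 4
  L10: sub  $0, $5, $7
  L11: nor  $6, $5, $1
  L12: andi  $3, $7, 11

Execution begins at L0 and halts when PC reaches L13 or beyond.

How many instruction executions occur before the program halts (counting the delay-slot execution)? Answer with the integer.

PC=0  addi  $5, $1, 0        | $0=0 $1=8 $2=12 $3=11 $4=14 $5=8 $6=3 $7=6
PC=1  nor  $0, $2, $6        | $0=0 $1=8 $2=12 $3=11 $4=14 $5=8 $6=3 $7=6
PC=2  bne  $5, $6, L13       | $0=0 $1=8 $2=12 $3=11 $4=14 $5=8 $6=3 $7=6  [TAKEN]
PC=3  add  $6, $0, $0        | $0=0 $1=8 $2=12 $3=11 $4=14 $5=8 $6=0 $7=6

4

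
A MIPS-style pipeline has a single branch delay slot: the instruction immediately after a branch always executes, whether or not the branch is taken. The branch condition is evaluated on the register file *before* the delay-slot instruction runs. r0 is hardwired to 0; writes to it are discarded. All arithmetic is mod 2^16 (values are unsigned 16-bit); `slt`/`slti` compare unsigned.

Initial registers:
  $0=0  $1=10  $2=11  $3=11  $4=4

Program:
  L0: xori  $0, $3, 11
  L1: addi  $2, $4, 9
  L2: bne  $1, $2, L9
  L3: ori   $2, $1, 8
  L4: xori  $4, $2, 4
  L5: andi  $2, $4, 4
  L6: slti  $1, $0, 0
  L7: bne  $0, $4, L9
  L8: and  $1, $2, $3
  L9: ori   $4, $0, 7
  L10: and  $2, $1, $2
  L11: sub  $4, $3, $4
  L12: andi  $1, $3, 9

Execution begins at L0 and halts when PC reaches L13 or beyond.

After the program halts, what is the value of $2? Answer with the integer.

10

#0 xori  $0, $3, 11 ; 0/10/11/11/4
#1 addi  $2, $4, 9 ; 0/10/13/11/4
#2 bne  $1, $2, L9 ; 0/10/13/11/4 ; →target
#3 ori   $2, $1, 8 ; 0/10/10/11/4
#9 ori   $4, $0, 7 ; 0/10/10/11/7
#10 and  $2, $1, $2 ; 0/10/10/11/7
#11 sub  $4, $3, $4 ; 0/10/10/11/4
#12 andi  $1, $3, 9 ; 0/9/10/11/4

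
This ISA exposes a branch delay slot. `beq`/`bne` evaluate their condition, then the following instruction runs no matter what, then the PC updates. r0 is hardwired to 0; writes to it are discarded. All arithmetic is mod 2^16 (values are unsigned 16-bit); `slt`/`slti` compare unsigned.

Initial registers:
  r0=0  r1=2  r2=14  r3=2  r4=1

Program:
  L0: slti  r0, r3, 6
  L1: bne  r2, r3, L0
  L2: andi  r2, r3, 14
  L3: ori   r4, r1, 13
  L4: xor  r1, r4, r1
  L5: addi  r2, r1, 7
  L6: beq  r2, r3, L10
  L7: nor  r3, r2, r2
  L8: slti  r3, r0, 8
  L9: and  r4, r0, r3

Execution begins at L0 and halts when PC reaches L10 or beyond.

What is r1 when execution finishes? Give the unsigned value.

13

PC=0  slti  r0, r3, 6        | r0=0 r1=2 r2=14 r3=2 r4=1
PC=1  bne  r2, r3, L0        | r0=0 r1=2 r2=14 r3=2 r4=1  [TAKEN]
PC=2  andi  r2, r3, 14       | r0=0 r1=2 r2=2 r3=2 r4=1
PC=0  slti  r0, r3, 6        | r0=0 r1=2 r2=2 r3=2 r4=1
PC=1  bne  r2, r3, L0        | r0=0 r1=2 r2=2 r3=2 r4=1  [not taken]
PC=2  andi  r2, r3, 14       | r0=0 r1=2 r2=2 r3=2 r4=1
PC=3  ori   r4, r1, 13       | r0=0 r1=2 r2=2 r3=2 r4=15
PC=4  xor  r1, r4, r1        | r0=0 r1=13 r2=2 r3=2 r4=15
PC=5  addi  r2, r1, 7        | r0=0 r1=13 r2=20 r3=2 r4=15
PC=6  beq  r2, r3, L10       | r0=0 r1=13 r2=20 r3=2 r4=15  [not taken]
PC=7  nor  r3, r2, r2        | r0=0 r1=13 r2=20 r3=65515 r4=15
PC=8  slti  r3, r0, 8        | r0=0 r1=13 r2=20 r3=1 r4=15
PC=9  and  r4, r0, r3        | r0=0 r1=13 r2=20 r3=1 r4=0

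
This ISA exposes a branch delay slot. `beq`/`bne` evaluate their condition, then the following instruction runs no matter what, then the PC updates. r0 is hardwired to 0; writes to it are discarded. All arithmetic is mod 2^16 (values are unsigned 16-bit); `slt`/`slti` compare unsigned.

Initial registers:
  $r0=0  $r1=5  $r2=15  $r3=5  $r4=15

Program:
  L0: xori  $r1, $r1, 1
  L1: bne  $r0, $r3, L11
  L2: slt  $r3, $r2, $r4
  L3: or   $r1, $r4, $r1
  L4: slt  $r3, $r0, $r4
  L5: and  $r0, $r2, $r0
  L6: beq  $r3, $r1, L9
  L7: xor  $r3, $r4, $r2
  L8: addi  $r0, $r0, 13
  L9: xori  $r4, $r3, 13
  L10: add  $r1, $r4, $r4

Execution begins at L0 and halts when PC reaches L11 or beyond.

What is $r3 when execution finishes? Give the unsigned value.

0

[0] xori  $r1, $r1, 1  →  {$r0:0, $r1:4, $r2:15, $r3:5, $r4:15}
[1] bne  $r0, $r3, L11  →  {$r0:0, $r1:4, $r2:15, $r3:5, $r4:15}  ⟨branch taken⟩
[2] slt  $r3, $r2, $r4  →  {$r0:0, $r1:4, $r2:15, $r3:0, $r4:15}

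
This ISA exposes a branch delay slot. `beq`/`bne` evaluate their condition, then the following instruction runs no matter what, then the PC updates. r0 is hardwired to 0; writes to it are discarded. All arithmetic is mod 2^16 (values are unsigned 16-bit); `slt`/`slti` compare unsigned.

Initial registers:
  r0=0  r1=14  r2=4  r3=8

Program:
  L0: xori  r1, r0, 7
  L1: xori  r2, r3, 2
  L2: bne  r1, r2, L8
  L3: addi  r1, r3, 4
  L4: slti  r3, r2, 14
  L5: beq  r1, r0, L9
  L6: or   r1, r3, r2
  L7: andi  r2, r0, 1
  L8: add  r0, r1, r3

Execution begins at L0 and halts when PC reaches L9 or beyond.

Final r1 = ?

[0] xori  r1, r0, 7  →  {r0:0, r1:7, r2:4, r3:8}
[1] xori  r2, r3, 2  →  {r0:0, r1:7, r2:10, r3:8}
[2] bne  r1, r2, L8  →  {r0:0, r1:7, r2:10, r3:8}  ⟨branch taken⟩
[3] addi  r1, r3, 4  →  {r0:0, r1:12, r2:10, r3:8}
[8] add  r0, r1, r3  →  {r0:0, r1:12, r2:10, r3:8}

12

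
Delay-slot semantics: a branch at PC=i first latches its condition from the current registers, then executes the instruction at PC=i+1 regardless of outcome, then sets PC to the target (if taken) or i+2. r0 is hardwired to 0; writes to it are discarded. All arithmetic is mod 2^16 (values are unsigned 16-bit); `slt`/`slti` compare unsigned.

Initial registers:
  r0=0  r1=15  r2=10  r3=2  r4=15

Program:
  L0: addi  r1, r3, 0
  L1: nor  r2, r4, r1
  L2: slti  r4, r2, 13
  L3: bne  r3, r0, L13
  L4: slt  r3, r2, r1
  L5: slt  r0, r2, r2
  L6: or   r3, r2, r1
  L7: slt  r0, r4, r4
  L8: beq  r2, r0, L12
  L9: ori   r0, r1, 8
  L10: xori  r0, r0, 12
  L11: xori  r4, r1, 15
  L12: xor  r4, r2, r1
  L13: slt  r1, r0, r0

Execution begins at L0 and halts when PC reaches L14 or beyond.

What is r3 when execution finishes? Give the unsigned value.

0

  step pc=0: addi  r1, r3, 0  regs=(0,2,10,2,15)
  step pc=1: nor  r2, r4, r1  regs=(0,2,65520,2,15)
  step pc=2: slti  r4, r2, 13  regs=(0,2,65520,2,0)
  step pc=3: bne  r3, r0, L13  cond=T  regs=(0,2,65520,2,0)
  step pc=4: slt  r3, r2, r1  regs=(0,2,65520,0,0)
  step pc=13: slt  r1, r0, r0  regs=(0,0,65520,0,0)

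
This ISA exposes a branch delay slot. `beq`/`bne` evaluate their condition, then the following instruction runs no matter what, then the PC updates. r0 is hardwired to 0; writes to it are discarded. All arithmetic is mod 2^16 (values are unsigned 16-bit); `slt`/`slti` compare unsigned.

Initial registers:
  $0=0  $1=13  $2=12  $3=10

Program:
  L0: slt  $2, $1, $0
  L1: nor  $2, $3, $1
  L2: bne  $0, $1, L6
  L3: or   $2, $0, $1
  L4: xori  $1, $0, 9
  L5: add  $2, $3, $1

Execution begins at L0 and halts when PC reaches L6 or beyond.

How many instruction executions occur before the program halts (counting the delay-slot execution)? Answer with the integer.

4

  step pc=0: slt  $2, $1, $0  regs=(0,13,0,10)
  step pc=1: nor  $2, $3, $1  regs=(0,13,65520,10)
  step pc=2: bne  $0, $1, L6  cond=T  regs=(0,13,65520,10)
  step pc=3: or   $2, $0, $1  regs=(0,13,13,10)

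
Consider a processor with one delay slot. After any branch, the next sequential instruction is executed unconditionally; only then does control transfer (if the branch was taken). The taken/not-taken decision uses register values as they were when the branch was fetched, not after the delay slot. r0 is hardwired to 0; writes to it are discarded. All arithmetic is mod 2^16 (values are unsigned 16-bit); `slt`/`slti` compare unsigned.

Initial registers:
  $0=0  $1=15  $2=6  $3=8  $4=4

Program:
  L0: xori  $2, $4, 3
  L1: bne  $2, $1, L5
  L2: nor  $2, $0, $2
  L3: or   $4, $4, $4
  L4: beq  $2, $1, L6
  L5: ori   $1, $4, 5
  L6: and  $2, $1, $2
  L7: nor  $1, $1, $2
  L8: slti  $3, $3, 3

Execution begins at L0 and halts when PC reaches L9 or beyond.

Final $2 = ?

0

PC=0  xori  $2, $4, 3        | $0=0 $1=15 $2=7 $3=8 $4=4
PC=1  bne  $2, $1, L5        | $0=0 $1=15 $2=7 $3=8 $4=4  [TAKEN]
PC=2  nor  $2, $0, $2        | $0=0 $1=15 $2=65528 $3=8 $4=4
PC=5  ori   $1, $4, 5        | $0=0 $1=5 $2=65528 $3=8 $4=4
PC=6  and  $2, $1, $2        | $0=0 $1=5 $2=0 $3=8 $4=4
PC=7  nor  $1, $1, $2        | $0=0 $1=65530 $2=0 $3=8 $4=4
PC=8  slti  $3, $3, 3        | $0=0 $1=65530 $2=0 $3=0 $4=4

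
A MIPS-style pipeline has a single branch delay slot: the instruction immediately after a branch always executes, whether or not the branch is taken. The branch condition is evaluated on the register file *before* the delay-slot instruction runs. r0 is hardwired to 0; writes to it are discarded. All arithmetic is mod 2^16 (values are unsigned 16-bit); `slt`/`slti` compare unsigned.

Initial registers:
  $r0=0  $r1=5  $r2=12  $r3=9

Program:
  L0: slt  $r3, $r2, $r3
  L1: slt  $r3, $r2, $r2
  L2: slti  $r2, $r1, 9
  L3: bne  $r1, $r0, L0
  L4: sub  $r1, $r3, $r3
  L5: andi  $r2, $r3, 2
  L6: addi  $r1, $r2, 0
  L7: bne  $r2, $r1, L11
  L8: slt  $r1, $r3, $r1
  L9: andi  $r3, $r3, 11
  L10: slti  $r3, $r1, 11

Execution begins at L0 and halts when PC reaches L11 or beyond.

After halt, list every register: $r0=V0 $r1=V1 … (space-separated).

#0 slt  $r3, $r2, $r3 ; 0/5/12/0
#1 slt  $r3, $r2, $r2 ; 0/5/12/0
#2 slti  $r2, $r1, 9 ; 0/5/1/0
#3 bne  $r1, $r0, L0 ; 0/5/1/0 ; →target
#4 sub  $r1, $r3, $r3 ; 0/0/1/0
#0 slt  $r3, $r2, $r3 ; 0/0/1/0
#1 slt  $r3, $r2, $r2 ; 0/0/1/0
#2 slti  $r2, $r1, 9 ; 0/0/1/0
#3 bne  $r1, $r0, L0 ; 0/0/1/0 ; →fallthru
#4 sub  $r1, $r3, $r3 ; 0/0/1/0
#5 andi  $r2, $r3, 2 ; 0/0/0/0
#6 addi  $r1, $r2, 0 ; 0/0/0/0
#7 bne  $r2, $r1, L11 ; 0/0/0/0 ; →fallthru
#8 slt  $r1, $r3, $r1 ; 0/0/0/0
#9 andi  $r3, $r3, 11 ; 0/0/0/0
#10 slti  $r3, $r1, 11 ; 0/0/0/1

$r0=0 $r1=0 $r2=0 $r3=1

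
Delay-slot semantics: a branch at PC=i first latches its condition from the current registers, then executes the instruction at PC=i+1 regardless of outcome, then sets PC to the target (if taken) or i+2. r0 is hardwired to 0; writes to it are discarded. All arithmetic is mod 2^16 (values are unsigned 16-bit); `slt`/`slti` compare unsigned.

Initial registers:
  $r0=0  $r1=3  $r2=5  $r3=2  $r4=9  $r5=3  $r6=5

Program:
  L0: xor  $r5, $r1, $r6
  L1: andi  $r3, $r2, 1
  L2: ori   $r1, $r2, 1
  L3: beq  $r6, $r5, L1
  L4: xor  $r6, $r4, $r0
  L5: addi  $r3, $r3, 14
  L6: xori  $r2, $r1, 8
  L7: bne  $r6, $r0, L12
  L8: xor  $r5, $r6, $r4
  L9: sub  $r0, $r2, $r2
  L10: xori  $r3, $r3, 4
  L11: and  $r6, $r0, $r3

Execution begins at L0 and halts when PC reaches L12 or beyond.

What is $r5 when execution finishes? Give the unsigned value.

0

  step pc=0: xor  $r5, $r1, $r6  regs=(0,3,5,2,9,6,5)
  step pc=1: andi  $r3, $r2, 1  regs=(0,3,5,1,9,6,5)
  step pc=2: ori   $r1, $r2, 1  regs=(0,5,5,1,9,6,5)
  step pc=3: beq  $r6, $r5, L1  cond=F  regs=(0,5,5,1,9,6,5)
  step pc=4: xor  $r6, $r4, $r0  regs=(0,5,5,1,9,6,9)
  step pc=5: addi  $r3, $r3, 14  regs=(0,5,5,15,9,6,9)
  step pc=6: xori  $r2, $r1, 8  regs=(0,5,13,15,9,6,9)
  step pc=7: bne  $r6, $r0, L12  cond=T  regs=(0,5,13,15,9,6,9)
  step pc=8: xor  $r5, $r6, $r4  regs=(0,5,13,15,9,0,9)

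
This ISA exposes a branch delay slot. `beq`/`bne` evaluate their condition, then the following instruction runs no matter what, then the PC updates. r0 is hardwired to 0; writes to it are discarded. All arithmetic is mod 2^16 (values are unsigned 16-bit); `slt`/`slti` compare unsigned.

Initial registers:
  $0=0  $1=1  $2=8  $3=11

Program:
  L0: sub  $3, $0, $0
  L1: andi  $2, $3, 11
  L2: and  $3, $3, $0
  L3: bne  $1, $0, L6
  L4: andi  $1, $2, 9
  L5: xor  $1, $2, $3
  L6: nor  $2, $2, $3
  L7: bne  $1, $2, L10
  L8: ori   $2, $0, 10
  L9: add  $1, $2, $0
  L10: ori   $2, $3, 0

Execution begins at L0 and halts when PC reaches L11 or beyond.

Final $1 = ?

[0] sub  $3, $0, $0  →  {$0:0, $1:1, $2:8, $3:0}
[1] andi  $2, $3, 11  →  {$0:0, $1:1, $2:0, $3:0}
[2] and  $3, $3, $0  →  {$0:0, $1:1, $2:0, $3:0}
[3] bne  $1, $0, L6  →  {$0:0, $1:1, $2:0, $3:0}  ⟨branch taken⟩
[4] andi  $1, $2, 9  →  {$0:0, $1:0, $2:0, $3:0}
[6] nor  $2, $2, $3  →  {$0:0, $1:0, $2:65535, $3:0}
[7] bne  $1, $2, L10  →  {$0:0, $1:0, $2:65535, $3:0}  ⟨branch taken⟩
[8] ori   $2, $0, 10  →  {$0:0, $1:0, $2:10, $3:0}
[10] ori   $2, $3, 0  →  {$0:0, $1:0, $2:0, $3:0}

0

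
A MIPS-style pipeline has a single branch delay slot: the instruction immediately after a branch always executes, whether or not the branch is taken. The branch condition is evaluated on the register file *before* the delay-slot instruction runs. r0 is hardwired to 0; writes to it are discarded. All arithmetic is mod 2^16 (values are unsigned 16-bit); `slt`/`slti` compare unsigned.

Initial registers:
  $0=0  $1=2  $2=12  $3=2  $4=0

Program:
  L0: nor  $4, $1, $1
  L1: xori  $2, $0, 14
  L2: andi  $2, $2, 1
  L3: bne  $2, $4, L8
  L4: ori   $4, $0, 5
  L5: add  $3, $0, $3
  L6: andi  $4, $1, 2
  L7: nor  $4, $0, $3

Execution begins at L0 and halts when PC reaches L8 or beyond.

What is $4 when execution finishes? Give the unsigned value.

5

PC=0  nor  $4, $1, $1        | $0=0 $1=2 $2=12 $3=2 $4=65533
PC=1  xori  $2, $0, 14       | $0=0 $1=2 $2=14 $3=2 $4=65533
PC=2  andi  $2, $2, 1        | $0=0 $1=2 $2=0 $3=2 $4=65533
PC=3  bne  $2, $4, L8        | $0=0 $1=2 $2=0 $3=2 $4=65533  [TAKEN]
PC=4  ori   $4, $0, 5        | $0=0 $1=2 $2=0 $3=2 $4=5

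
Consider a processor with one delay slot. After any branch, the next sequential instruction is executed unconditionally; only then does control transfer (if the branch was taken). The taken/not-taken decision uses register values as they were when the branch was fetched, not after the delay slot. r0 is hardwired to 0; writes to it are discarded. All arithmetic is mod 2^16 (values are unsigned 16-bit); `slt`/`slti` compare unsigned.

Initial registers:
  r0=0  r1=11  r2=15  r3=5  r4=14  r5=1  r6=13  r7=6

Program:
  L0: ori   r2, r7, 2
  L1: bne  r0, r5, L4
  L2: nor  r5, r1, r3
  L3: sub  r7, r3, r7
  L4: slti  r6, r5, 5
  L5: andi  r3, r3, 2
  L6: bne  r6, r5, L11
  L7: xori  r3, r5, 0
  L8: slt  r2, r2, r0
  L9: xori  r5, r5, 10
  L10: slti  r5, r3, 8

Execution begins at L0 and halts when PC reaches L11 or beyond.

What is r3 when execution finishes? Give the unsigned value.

65520

[0] ori   r2, r7, 2  →  {r0:0, r1:11, r2:6, r3:5, r4:14, r5:1, r6:13, r7:6}
[1] bne  r0, r5, L4  →  {r0:0, r1:11, r2:6, r3:5, r4:14, r5:1, r6:13, r7:6}  ⟨branch taken⟩
[2] nor  r5, r1, r3  →  {r0:0, r1:11, r2:6, r3:5, r4:14, r5:65520, r6:13, r7:6}
[4] slti  r6, r5, 5  →  {r0:0, r1:11, r2:6, r3:5, r4:14, r5:65520, r6:0, r7:6}
[5] andi  r3, r3, 2  →  {r0:0, r1:11, r2:6, r3:0, r4:14, r5:65520, r6:0, r7:6}
[6] bne  r6, r5, L11  →  {r0:0, r1:11, r2:6, r3:0, r4:14, r5:65520, r6:0, r7:6}  ⟨branch taken⟩
[7] xori  r3, r5, 0  →  {r0:0, r1:11, r2:6, r3:65520, r4:14, r5:65520, r6:0, r7:6}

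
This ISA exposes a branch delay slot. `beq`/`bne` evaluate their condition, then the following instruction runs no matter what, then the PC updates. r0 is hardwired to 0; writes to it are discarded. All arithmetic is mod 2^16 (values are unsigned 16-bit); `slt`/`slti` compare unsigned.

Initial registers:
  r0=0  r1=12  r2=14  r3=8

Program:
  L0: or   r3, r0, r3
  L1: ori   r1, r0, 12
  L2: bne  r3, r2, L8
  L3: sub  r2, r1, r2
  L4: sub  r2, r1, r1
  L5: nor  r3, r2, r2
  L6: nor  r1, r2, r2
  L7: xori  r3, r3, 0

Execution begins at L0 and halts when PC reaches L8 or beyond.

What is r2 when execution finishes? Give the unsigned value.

65534

#0 or   r3, r0, r3 ; 0/12/14/8
#1 ori   r1, r0, 12 ; 0/12/14/8
#2 bne  r3, r2, L8 ; 0/12/14/8 ; →target
#3 sub  r2, r1, r2 ; 0/12/65534/8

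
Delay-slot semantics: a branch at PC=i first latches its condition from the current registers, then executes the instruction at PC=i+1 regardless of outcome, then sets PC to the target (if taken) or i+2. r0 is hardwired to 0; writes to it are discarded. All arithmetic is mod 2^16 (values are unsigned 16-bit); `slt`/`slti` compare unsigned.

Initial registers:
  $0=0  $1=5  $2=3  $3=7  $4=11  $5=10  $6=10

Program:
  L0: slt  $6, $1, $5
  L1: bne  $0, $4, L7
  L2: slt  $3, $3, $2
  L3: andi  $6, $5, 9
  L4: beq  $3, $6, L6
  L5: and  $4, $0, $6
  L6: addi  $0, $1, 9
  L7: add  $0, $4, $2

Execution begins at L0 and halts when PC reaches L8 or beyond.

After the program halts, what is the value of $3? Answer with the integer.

  step pc=0: slt  $6, $1, $5  regs=(0,5,3,7,11,10,1)
  step pc=1: bne  $0, $4, L7  cond=T  regs=(0,5,3,7,11,10,1)
  step pc=2: slt  $3, $3, $2  regs=(0,5,3,0,11,10,1)
  step pc=7: add  $0, $4, $2  regs=(0,5,3,0,11,10,1)

0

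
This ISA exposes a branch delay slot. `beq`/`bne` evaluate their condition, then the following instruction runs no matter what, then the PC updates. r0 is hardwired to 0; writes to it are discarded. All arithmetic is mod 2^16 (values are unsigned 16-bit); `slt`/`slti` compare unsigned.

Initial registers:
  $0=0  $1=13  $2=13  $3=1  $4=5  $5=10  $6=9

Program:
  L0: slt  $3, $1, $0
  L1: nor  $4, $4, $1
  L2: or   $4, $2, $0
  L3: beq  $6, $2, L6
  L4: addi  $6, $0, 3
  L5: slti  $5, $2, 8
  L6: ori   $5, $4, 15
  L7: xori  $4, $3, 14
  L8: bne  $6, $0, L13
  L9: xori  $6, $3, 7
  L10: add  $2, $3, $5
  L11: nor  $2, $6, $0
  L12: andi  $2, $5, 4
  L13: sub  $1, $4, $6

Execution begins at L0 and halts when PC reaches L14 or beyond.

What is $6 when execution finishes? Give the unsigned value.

#0 slt  $3, $1, $0 ; 0/13/13/0/5/10/9
#1 nor  $4, $4, $1 ; 0/13/13/0/65522/10/9
#2 or   $4, $2, $0 ; 0/13/13/0/13/10/9
#3 beq  $6, $2, L6 ; 0/13/13/0/13/10/9 ; →fallthru
#4 addi  $6, $0, 3 ; 0/13/13/0/13/10/3
#5 slti  $5, $2, 8 ; 0/13/13/0/13/0/3
#6 ori   $5, $4, 15 ; 0/13/13/0/13/15/3
#7 xori  $4, $3, 14 ; 0/13/13/0/14/15/3
#8 bne  $6, $0, L13 ; 0/13/13/0/14/15/3 ; →target
#9 xori  $6, $3, 7 ; 0/13/13/0/14/15/7
#13 sub  $1, $4, $6 ; 0/7/13/0/14/15/7

7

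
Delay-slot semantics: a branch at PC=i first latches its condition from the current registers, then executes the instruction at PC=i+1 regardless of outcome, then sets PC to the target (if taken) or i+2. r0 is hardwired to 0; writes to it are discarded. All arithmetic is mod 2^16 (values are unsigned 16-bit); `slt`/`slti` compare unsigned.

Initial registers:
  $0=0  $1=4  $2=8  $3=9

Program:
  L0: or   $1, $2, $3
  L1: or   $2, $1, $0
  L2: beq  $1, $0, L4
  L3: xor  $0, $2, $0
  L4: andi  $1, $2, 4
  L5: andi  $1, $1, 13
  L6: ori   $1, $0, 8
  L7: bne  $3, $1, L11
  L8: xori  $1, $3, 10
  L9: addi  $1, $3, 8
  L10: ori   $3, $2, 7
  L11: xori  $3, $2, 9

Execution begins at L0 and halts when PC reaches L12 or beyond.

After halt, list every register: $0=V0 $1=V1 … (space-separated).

[0] or   $1, $2, $3  →  {$0:0, $1:9, $2:8, $3:9}
[1] or   $2, $1, $0  →  {$0:0, $1:9, $2:9, $3:9}
[2] beq  $1, $0, L4  →  {$0:0, $1:9, $2:9, $3:9}  ⟨branch fallthrough⟩
[3] xor  $0, $2, $0  →  {$0:0, $1:9, $2:9, $3:9}
[4] andi  $1, $2, 4  →  {$0:0, $1:0, $2:9, $3:9}
[5] andi  $1, $1, 13  →  {$0:0, $1:0, $2:9, $3:9}
[6] ori   $1, $0, 8  →  {$0:0, $1:8, $2:9, $3:9}
[7] bne  $3, $1, L11  →  {$0:0, $1:8, $2:9, $3:9}  ⟨branch taken⟩
[8] xori  $1, $3, 10  →  {$0:0, $1:3, $2:9, $3:9}
[11] xori  $3, $2, 9  →  {$0:0, $1:3, $2:9, $3:0}

$0=0 $1=3 $2=9 $3=0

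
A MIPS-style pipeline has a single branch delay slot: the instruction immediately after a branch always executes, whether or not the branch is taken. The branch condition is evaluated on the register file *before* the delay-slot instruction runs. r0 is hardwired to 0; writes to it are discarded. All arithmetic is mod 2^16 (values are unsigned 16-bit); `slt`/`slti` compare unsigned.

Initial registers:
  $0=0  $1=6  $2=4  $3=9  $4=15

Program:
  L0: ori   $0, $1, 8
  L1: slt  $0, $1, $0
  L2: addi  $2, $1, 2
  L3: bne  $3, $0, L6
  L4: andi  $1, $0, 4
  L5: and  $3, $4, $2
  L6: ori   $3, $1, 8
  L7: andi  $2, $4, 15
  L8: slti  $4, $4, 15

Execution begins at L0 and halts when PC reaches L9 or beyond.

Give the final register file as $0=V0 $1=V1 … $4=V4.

$0=0 $1=0 $2=15 $3=8 $4=0

[0] ori   $0, $1, 8  →  {$0:0, $1:6, $2:4, $3:9, $4:15}
[1] slt  $0, $1, $0  →  {$0:0, $1:6, $2:4, $3:9, $4:15}
[2] addi  $2, $1, 2  →  {$0:0, $1:6, $2:8, $3:9, $4:15}
[3] bne  $3, $0, L6  →  {$0:0, $1:6, $2:8, $3:9, $4:15}  ⟨branch taken⟩
[4] andi  $1, $0, 4  →  {$0:0, $1:0, $2:8, $3:9, $4:15}
[6] ori   $3, $1, 8  →  {$0:0, $1:0, $2:8, $3:8, $4:15}
[7] andi  $2, $4, 15  →  {$0:0, $1:0, $2:15, $3:8, $4:15}
[8] slti  $4, $4, 15  →  {$0:0, $1:0, $2:15, $3:8, $4:0}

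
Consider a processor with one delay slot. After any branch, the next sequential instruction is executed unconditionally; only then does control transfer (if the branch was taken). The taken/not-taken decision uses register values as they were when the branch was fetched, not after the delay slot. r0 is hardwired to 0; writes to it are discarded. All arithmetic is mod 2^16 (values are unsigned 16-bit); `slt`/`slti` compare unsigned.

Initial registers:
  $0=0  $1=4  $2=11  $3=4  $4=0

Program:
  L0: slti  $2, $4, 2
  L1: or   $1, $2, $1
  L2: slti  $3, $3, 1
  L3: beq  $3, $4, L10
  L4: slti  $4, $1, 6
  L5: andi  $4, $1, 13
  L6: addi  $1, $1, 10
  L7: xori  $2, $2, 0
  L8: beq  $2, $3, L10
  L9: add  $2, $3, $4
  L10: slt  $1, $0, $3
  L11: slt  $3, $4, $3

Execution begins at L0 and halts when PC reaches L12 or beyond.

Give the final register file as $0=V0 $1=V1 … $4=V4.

$0=0 $1=0 $2=1 $3=0 $4=1

[0] slti  $2, $4, 2  →  {$0:0, $1:4, $2:1, $3:4, $4:0}
[1] or   $1, $2, $1  →  {$0:0, $1:5, $2:1, $3:4, $4:0}
[2] slti  $3, $3, 1  →  {$0:0, $1:5, $2:1, $3:0, $4:0}
[3] beq  $3, $4, L10  →  {$0:0, $1:5, $2:1, $3:0, $4:0}  ⟨branch taken⟩
[4] slti  $4, $1, 6  →  {$0:0, $1:5, $2:1, $3:0, $4:1}
[10] slt  $1, $0, $3  →  {$0:0, $1:0, $2:1, $3:0, $4:1}
[11] slt  $3, $4, $3  →  {$0:0, $1:0, $2:1, $3:0, $4:1}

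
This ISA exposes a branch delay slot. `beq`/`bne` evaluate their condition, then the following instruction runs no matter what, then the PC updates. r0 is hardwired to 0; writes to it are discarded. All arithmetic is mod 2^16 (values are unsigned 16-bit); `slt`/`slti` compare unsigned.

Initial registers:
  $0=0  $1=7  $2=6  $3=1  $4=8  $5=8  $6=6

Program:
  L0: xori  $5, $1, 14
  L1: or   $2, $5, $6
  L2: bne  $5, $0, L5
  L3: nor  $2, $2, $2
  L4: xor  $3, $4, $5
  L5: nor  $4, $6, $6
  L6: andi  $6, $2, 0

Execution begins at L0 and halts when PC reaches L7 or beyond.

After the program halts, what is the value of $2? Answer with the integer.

65520

#0 xori  $5, $1, 14 ; 0/7/6/1/8/9/6
#1 or   $2, $5, $6 ; 0/7/15/1/8/9/6
#2 bne  $5, $0, L5 ; 0/7/15/1/8/9/6 ; →target
#3 nor  $2, $2, $2 ; 0/7/65520/1/8/9/6
#5 nor  $4, $6, $6 ; 0/7/65520/1/65529/9/6
#6 andi  $6, $2, 0 ; 0/7/65520/1/65529/9/0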